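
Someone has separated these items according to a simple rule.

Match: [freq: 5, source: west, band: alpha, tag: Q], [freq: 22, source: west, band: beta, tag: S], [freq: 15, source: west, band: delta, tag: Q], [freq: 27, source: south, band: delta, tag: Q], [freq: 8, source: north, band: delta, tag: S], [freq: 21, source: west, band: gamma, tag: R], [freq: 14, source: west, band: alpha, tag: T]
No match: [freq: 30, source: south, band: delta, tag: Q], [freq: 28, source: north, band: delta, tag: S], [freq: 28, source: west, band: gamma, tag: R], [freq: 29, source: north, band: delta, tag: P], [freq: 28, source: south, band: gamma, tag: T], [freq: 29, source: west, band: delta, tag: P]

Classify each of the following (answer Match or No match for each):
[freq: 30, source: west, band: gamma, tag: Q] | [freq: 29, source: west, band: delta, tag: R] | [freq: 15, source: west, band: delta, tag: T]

'Match' ⟺ freq ≤ 27.
[freq: 30, source: west, band: gamma, tag: Q]: freq = 30 — does not satisfy this, so No match.
[freq: 29, source: west, band: delta, tag: R]: freq = 29 — does not satisfy this, so No match.
[freq: 15, source: west, band: delta, tag: T]: freq = 15 — has this property, so Match.

No match, No match, Match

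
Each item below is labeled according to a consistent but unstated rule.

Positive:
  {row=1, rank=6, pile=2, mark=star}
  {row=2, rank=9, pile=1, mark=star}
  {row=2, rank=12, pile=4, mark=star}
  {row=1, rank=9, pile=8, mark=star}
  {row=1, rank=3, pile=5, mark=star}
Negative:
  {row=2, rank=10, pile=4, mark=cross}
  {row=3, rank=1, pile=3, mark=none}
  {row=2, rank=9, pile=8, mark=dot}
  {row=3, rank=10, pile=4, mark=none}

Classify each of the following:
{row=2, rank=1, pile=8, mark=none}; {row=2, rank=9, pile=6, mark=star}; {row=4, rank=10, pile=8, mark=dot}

Rule: mark is star. This holds for each 'Positive' example and fails for each 'Negative' one.
{row=2, rank=1, pile=8, mark=none}: Negative (mark is none).
{row=2, rank=9, pile=6, mark=star}: Positive (mark is star).
{row=4, rank=10, pile=8, mark=dot}: Negative (mark is dot).

Negative, Positive, Negative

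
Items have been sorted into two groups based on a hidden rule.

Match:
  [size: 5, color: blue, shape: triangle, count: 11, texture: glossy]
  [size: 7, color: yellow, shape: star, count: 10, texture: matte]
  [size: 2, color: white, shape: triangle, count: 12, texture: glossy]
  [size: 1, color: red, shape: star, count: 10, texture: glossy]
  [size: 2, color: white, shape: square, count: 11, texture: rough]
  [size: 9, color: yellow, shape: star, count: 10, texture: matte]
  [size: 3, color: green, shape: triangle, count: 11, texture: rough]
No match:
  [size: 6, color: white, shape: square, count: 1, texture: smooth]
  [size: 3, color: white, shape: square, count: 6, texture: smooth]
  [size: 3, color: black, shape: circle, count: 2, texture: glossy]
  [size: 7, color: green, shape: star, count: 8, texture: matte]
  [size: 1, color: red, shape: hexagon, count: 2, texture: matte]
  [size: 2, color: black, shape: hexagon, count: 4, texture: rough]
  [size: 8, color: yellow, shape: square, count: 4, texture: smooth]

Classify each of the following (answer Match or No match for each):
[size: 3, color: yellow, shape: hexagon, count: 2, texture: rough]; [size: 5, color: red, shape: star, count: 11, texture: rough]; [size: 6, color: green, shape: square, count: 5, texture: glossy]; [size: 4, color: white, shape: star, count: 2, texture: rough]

No match, Match, No match, No match

Every 'Match' example satisfies: count ≥ 10. None of the 'No match' examples do.
[size: 3, color: yellow, shape: hexagon, count: 2, texture: rough]: No match (count = 2).
[size: 5, color: red, shape: star, count: 11, texture: rough]: Match (count = 11).
[size: 6, color: green, shape: square, count: 5, texture: glossy]: No match (count = 5).
[size: 4, color: white, shape: star, count: 2, texture: rough]: No match (count = 2).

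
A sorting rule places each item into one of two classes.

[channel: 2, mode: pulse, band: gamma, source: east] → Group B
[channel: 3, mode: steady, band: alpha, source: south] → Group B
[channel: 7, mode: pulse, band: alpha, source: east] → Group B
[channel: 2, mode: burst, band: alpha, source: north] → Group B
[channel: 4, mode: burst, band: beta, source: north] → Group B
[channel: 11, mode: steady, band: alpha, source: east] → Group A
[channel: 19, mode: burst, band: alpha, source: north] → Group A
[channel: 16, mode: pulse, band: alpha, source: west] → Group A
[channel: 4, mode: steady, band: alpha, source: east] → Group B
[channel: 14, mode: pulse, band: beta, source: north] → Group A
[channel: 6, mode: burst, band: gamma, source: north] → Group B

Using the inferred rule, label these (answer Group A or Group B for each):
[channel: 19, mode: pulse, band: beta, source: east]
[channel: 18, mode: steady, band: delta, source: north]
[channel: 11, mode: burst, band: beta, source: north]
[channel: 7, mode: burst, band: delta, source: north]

The common property of the 'Group A' items is: channel ≥ 11. No 'Group B' item has it.
[channel: 19, mode: pulse, band: beta, source: east]: channel = 19 — fits, so Group A.
[channel: 18, mode: steady, band: delta, source: north]: channel = 18 — fits, so Group A.
[channel: 11, mode: burst, band: beta, source: north]: channel = 11 — fits, so Group A.
[channel: 7, mode: burst, band: delta, source: north]: channel = 7 — lacks this property, so Group B.

Group A, Group A, Group A, Group B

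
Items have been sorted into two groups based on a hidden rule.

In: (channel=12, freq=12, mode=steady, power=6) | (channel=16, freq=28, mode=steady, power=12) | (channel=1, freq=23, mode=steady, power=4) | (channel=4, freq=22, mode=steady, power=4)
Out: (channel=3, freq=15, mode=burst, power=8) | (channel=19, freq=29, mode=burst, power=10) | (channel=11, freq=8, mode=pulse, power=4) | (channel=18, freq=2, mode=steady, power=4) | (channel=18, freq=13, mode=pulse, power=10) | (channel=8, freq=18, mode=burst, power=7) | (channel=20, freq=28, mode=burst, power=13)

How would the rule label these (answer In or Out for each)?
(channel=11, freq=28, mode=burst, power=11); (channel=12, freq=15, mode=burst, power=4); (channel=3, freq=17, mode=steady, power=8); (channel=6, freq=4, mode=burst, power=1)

All 'In' examples share one property — mode is steady AND freq ≥ 8 — and every 'Out' example lacks it.
(channel=11, freq=28, mode=burst, power=11): Out (mode is burst, freq = 28). (channel=12, freq=15, mode=burst, power=4): Out (mode is burst, freq = 15). (channel=3, freq=17, mode=steady, power=8): In (mode is steady, freq = 17). (channel=6, freq=4, mode=burst, power=1): Out (mode is burst, freq = 4).

Out, Out, In, Out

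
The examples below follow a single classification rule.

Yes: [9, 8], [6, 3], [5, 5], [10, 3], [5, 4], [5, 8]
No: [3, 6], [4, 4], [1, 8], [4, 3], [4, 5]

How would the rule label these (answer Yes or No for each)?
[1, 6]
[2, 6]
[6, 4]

Every 'Yes' example satisfies: first ≥ 5. None of the 'No' examples do.

No, No, Yes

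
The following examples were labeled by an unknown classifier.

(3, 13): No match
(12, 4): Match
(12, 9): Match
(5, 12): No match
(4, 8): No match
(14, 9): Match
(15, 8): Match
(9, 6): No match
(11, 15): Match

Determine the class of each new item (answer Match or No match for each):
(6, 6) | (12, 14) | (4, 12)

No match, Match, No match

All 'Match' examples share one property — first ≥ 11 — and every 'No match' example lacks it.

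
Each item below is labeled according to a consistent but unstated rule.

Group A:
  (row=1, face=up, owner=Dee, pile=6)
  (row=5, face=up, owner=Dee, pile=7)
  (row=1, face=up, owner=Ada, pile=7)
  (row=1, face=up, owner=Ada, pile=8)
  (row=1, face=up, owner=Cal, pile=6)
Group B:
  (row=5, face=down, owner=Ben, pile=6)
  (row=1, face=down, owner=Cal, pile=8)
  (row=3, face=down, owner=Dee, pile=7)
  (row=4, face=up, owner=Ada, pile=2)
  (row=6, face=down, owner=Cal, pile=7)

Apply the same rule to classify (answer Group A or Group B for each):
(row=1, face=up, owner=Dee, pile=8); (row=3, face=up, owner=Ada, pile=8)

The distinguishing property — face is up AND pile ≥ 6 — holds for all the 'Group A' cases and none of the 'Group B' cases.
(row=1, face=up, owner=Dee, pile=8): Group A (face is up, pile = 8).
(row=3, face=up, owner=Ada, pile=8): Group A (face is up, pile = 8).

Group A, Group A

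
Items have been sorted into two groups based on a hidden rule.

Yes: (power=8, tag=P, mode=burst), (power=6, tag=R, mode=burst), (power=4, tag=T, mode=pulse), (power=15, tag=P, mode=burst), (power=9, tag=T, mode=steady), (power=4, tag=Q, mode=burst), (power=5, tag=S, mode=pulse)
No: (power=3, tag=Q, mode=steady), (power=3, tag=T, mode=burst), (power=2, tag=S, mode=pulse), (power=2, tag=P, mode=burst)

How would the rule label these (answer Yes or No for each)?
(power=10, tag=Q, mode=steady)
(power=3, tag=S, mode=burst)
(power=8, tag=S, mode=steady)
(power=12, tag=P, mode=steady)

The classifier is using: power ≥ 4.

Yes, No, Yes, Yes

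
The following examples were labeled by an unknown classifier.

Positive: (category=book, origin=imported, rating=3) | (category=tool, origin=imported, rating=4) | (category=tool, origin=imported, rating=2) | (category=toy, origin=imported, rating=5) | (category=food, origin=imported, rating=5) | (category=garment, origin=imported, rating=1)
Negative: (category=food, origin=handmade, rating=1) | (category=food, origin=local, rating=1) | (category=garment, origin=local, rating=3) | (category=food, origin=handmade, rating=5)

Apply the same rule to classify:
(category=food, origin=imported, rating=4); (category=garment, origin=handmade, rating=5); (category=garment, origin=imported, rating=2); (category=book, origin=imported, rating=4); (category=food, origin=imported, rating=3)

'Positive' ⟺ origin is imported.
(category=food, origin=imported, rating=4) → origin is imported → Positive. (category=garment, origin=handmade, rating=5) → origin is handmade → Negative. (category=garment, origin=imported, rating=2) → origin is imported → Positive. (category=book, origin=imported, rating=4) → origin is imported → Positive. (category=food, origin=imported, rating=3) → origin is imported → Positive.

Positive, Negative, Positive, Positive, Positive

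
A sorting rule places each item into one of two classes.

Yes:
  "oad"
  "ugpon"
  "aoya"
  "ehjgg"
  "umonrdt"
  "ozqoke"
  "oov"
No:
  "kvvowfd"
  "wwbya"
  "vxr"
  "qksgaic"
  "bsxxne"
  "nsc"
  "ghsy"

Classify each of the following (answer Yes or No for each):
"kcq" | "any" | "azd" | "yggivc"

The distinguishing property — starts with a vowel — holds for all the 'Yes' cases and none of the 'No' cases.
"kcq": starts with 'k' — does not satisfy this, so No.
"any": starts with 'a' — qualifies, so Yes.
"azd": starts with 'a' — qualifies, so Yes.
"yggivc": starts with 'y' — does not satisfy this, so No.

No, Yes, Yes, No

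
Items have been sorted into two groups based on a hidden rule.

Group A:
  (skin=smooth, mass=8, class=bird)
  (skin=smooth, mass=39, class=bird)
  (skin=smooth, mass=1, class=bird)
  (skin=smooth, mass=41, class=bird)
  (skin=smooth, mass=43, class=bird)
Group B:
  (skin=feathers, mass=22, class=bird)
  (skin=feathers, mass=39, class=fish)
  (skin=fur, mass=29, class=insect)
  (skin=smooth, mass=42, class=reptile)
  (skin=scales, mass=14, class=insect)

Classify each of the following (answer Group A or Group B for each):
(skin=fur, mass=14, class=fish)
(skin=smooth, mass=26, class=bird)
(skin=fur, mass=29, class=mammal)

The rule appears to be: skin is smooth AND class is bird.
(skin=fur, mass=14, class=fish): skin is fur, class is fish, does not satisfy this → Group B. (skin=smooth, mass=26, class=bird): skin is smooth, class is bird, qualifies → Group A. (skin=fur, mass=29, class=mammal): skin is fur, class is mammal, does not satisfy this → Group B.

Group B, Group A, Group B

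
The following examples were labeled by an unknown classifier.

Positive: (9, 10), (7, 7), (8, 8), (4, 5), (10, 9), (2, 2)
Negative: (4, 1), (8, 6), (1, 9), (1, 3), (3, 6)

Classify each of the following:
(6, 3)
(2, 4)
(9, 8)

Negative, Negative, Positive

The simplest hypothesis consistent with all the labels is: |first − second| ≤ 1.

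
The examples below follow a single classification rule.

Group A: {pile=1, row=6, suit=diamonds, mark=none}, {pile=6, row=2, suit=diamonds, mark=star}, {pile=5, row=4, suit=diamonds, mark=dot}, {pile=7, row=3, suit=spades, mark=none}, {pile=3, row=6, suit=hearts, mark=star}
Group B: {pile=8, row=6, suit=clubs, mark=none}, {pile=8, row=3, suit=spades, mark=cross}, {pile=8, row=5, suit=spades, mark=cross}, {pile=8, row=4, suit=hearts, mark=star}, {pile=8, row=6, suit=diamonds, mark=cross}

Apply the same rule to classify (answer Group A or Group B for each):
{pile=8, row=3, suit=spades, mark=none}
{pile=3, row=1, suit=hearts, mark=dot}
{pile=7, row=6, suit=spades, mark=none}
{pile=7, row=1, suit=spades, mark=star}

Every 'Group A' example satisfies: pile ≤ 7. None of the 'Group B' examples do.
{pile=8, row=3, suit=spades, mark=none} — pile = 8, hence Group B. {pile=3, row=1, suit=hearts, mark=dot} — pile = 3, hence Group A. {pile=7, row=6, suit=spades, mark=none} — pile = 7, hence Group A. {pile=7, row=1, suit=spades, mark=star} — pile = 7, hence Group A.

Group B, Group A, Group A, Group A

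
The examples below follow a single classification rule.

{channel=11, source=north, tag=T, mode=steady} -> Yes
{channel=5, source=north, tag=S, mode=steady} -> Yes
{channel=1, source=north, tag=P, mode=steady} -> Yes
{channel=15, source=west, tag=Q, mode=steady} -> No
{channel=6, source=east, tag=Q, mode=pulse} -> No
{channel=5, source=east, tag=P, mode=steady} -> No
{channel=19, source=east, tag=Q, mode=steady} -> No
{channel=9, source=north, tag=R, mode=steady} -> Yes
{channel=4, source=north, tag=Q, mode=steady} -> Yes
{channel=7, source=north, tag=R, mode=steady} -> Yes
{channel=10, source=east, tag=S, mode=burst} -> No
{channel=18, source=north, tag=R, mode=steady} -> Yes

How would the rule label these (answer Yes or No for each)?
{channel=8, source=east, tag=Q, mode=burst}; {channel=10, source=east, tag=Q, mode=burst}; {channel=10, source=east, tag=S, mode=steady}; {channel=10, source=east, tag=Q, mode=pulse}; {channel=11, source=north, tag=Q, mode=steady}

Comparing the two groups points to one rule — source is north.

No, No, No, No, Yes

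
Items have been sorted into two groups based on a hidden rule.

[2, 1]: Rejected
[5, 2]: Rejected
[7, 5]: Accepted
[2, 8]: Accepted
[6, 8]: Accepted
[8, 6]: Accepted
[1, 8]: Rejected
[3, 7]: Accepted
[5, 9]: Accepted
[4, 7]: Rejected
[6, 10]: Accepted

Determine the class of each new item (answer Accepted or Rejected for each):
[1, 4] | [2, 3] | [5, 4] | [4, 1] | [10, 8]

Rejected, Rejected, Rejected, Rejected, Accepted

The pattern is that an item is 'Accepted' exactly when: sum is even.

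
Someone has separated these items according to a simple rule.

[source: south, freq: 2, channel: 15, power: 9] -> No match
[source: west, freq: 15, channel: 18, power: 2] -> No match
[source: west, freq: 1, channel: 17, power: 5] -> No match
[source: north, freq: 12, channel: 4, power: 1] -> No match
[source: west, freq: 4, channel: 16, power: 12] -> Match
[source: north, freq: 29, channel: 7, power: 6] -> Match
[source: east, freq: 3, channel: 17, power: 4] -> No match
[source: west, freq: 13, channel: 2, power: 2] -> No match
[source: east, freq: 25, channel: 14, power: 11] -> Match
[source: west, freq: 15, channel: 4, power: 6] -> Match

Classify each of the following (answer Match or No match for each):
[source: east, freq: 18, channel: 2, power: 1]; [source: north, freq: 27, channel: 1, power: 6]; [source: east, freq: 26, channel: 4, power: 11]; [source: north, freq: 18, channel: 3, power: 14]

One predicate separates the groups cleanly: power ≥ 4 AND freq ≥ 4.
[source: east, freq: 18, channel: 2, power: 1]: power = 1, freq = 18, does not satisfy this → No match.
[source: north, freq: 27, channel: 1, power: 6]: power = 6, freq = 27, satisfies this → Match.
[source: east, freq: 26, channel: 4, power: 11]: power = 11, freq = 26, satisfies this → Match.
[source: north, freq: 18, channel: 3, power: 14]: power = 14, freq = 18, satisfies this → Match.

No match, Match, Match, Match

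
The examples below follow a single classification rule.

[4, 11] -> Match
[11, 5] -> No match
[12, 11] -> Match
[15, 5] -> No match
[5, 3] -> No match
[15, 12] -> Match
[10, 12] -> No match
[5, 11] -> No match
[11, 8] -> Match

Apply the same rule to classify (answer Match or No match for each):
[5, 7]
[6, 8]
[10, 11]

No match, No match, Match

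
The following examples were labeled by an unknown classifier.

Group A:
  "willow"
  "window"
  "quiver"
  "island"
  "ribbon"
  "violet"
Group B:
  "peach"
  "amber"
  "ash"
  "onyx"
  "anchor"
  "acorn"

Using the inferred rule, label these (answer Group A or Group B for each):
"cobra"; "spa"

Looking at the examples, the only property every 'Group A' case has and every 'Group B' case lacks is: contains 'i'.

Group B, Group B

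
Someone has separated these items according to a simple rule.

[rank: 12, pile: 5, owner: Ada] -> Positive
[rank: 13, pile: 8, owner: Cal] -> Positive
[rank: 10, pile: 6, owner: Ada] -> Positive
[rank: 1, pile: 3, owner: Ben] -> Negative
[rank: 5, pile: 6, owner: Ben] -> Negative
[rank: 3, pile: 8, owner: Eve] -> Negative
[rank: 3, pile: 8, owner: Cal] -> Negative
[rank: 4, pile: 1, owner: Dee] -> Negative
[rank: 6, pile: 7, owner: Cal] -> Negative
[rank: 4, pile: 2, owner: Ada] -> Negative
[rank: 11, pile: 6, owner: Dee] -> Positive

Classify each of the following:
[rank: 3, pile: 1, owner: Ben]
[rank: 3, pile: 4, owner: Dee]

Negative, Negative

'Positive' ⟺ rank ≥ 10.
[rank: 3, pile: 1, owner: Ben] — rank = 3, hence Negative. [rank: 3, pile: 4, owner: Dee] — rank = 3, hence Negative.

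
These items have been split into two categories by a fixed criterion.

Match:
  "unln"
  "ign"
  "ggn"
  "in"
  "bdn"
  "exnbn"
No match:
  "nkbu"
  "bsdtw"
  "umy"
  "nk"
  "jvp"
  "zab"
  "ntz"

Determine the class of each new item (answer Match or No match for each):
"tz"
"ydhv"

All 'Match' examples share one property — ends with 'n' — and every 'No match' example lacks it.

No match, No match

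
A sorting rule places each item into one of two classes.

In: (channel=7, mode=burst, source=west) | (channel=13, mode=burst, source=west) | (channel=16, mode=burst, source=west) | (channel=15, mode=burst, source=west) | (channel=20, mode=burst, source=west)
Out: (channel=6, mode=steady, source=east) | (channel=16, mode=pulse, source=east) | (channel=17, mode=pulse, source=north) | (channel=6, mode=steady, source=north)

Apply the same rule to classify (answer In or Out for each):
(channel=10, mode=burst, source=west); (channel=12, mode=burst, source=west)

In, In

The rule appears to be: mode is burst.
(channel=10, mode=burst, source=west) → mode is burst → In.
(channel=12, mode=burst, source=west) → mode is burst → In.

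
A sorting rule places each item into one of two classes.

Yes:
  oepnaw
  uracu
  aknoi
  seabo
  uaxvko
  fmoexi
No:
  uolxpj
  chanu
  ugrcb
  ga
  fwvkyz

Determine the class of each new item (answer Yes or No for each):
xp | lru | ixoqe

No, No, Yes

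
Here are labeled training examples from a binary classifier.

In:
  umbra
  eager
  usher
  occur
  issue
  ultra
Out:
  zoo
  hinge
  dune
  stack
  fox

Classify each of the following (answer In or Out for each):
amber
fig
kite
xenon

In, Out, Out, Out

'In' ⟺ starts with a vowel.
amber: In (starts with 'a').
fig: Out (starts with 'f').
kite: Out (starts with 'k').
xenon: Out (starts with 'x').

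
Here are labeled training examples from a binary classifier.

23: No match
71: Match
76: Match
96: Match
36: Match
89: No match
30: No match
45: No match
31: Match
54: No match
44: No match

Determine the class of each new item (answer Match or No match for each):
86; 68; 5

Match, No match, No match

Comparing the two groups points to one rule — ≡ 1 (mod 5).
86: Match (86 mod 5 = 1). 68: No match (68 mod 5 = 3). 5: No match (5 mod 5 = 0).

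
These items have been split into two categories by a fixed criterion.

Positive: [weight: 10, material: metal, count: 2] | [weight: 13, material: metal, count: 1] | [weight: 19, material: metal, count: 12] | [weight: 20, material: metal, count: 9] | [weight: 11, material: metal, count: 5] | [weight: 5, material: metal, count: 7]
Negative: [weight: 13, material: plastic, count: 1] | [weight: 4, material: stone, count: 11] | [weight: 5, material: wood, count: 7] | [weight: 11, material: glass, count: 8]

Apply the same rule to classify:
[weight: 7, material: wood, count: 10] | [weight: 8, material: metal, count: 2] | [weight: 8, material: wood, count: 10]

Negative, Positive, Negative

The common property of the 'Positive' items is: material is metal. No 'Negative' item has it.
[weight: 7, material: wood, count: 10]: material is wood, lacks this property → Negative. [weight: 8, material: metal, count: 2]: material is metal, matches → Positive. [weight: 8, material: wood, count: 10]: material is wood, lacks this property → Negative.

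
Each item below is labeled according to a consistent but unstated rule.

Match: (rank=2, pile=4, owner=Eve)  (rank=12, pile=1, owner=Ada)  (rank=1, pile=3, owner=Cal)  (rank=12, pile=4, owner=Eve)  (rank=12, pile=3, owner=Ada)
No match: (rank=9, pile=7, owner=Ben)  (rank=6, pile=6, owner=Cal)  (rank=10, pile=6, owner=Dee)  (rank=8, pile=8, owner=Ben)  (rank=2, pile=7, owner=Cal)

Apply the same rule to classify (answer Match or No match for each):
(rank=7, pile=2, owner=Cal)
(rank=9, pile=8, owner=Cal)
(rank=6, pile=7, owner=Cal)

One predicate separates the groups cleanly: pile ≤ 4.
(rank=7, pile=2, owner=Cal): pile = 2, matches → Match.
(rank=9, pile=8, owner=Cal): pile = 8, doesn't qualify → No match.
(rank=6, pile=7, owner=Cal): pile = 7, doesn't qualify → No match.

Match, No match, No match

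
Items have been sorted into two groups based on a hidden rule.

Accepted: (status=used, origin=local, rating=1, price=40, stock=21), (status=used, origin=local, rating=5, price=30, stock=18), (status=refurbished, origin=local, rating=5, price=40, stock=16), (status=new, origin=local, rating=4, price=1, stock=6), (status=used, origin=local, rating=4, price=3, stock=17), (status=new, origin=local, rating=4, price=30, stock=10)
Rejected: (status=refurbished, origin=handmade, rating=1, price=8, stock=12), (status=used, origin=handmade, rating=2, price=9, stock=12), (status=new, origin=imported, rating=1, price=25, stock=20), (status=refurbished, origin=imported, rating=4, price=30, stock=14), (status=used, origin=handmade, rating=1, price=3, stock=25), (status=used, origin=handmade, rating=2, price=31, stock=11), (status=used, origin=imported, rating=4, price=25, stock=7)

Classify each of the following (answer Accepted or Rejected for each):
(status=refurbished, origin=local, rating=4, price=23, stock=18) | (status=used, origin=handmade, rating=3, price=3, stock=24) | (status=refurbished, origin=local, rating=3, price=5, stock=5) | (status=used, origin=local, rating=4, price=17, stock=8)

The distinguishing property — origin is local — holds for all the 'Accepted' cases and none of the 'Rejected' cases.
(status=refurbished, origin=local, rating=4, price=23, stock=18): origin is local — meets the rule, so Accepted.
(status=used, origin=handmade, rating=3, price=3, stock=24): origin is handmade — fails this test, so Rejected.
(status=refurbished, origin=local, rating=3, price=5, stock=5): origin is local — meets the rule, so Accepted.
(status=used, origin=local, rating=4, price=17, stock=8): origin is local — meets the rule, so Accepted.

Accepted, Rejected, Accepted, Accepted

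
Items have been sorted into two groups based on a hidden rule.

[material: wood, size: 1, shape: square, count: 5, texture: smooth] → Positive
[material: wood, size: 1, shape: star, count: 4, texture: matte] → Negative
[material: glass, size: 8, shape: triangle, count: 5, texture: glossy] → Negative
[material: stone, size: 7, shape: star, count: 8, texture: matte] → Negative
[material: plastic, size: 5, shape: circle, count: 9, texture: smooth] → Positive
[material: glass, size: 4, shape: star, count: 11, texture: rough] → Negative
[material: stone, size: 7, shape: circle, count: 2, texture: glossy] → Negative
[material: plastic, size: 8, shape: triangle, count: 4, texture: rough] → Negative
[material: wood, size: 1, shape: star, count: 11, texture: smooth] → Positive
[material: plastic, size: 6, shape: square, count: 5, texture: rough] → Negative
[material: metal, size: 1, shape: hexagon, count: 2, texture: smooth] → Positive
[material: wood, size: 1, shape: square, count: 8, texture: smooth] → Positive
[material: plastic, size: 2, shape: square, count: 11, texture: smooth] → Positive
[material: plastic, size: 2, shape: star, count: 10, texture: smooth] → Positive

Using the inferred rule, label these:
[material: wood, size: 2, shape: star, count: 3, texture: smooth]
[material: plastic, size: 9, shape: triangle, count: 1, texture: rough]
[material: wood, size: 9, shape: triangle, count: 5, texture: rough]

Positive, Negative, Negative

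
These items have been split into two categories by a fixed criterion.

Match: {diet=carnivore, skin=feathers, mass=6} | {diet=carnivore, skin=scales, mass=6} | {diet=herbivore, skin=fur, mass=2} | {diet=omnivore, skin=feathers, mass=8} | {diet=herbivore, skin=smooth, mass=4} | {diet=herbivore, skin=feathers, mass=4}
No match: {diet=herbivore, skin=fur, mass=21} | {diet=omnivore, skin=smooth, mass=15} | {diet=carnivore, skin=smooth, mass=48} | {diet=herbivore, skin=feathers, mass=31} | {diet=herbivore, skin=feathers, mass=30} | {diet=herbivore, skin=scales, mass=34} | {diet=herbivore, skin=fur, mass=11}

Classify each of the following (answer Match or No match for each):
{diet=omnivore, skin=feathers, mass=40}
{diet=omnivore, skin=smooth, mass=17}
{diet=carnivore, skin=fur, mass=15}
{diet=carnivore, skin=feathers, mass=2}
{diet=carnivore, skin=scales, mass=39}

No match, No match, No match, Match, No match

The classifier is using: mass ≤ 8.
{diet=omnivore, skin=feathers, mass=40}: No match (mass = 40).
{diet=omnivore, skin=smooth, mass=17}: No match (mass = 17).
{diet=carnivore, skin=fur, mass=15}: No match (mass = 15).
{diet=carnivore, skin=feathers, mass=2}: Match (mass = 2).
{diet=carnivore, skin=scales, mass=39}: No match (mass = 39).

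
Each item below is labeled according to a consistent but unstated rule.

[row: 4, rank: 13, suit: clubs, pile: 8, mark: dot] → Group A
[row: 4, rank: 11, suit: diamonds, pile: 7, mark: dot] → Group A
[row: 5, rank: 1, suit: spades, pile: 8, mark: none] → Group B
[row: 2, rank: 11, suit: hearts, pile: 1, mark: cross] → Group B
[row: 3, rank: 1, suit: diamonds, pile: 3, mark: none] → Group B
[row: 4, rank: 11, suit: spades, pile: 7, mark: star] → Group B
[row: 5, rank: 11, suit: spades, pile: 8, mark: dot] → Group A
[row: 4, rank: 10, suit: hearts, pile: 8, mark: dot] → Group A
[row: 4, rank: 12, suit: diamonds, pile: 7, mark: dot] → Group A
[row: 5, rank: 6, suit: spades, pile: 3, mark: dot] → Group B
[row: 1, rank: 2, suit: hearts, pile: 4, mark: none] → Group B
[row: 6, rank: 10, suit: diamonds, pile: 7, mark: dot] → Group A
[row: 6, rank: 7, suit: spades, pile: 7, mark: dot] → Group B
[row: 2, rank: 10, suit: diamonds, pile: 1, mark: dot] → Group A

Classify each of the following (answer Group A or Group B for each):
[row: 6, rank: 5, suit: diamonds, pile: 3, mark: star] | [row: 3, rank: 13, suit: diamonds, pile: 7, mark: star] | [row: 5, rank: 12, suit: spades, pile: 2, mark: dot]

Every 'Group A' example satisfies: mark is dot AND rank ≥ 10. None of the 'Group B' examples do.

Group B, Group B, Group A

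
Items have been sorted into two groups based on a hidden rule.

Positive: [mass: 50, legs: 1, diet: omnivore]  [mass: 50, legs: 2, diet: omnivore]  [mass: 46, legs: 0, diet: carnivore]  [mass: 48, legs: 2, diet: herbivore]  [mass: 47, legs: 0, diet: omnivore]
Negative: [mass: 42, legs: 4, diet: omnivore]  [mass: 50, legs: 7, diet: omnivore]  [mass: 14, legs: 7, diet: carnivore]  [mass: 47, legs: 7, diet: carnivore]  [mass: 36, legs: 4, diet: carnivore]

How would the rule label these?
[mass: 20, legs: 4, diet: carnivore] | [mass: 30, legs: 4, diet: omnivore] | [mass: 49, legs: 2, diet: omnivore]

'Positive' ⟺ legs ≤ 2.
[mass: 20, legs: 4, diet: carnivore] → legs = 4 → Negative.
[mass: 30, legs: 4, diet: omnivore] → legs = 4 → Negative.
[mass: 49, legs: 2, diet: omnivore] → legs = 2 → Positive.

Negative, Negative, Positive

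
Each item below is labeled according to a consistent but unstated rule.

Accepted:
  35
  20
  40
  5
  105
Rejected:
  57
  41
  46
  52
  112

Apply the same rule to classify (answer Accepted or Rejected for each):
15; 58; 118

Accepted, Rejected, Rejected

The rule appears to be: multiple of 5.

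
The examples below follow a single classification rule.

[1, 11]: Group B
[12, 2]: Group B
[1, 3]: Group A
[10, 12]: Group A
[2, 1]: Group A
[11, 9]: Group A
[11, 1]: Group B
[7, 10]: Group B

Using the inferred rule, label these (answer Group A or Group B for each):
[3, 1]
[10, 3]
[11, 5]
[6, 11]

Group A, Group B, Group B, Group B

Every 'Group A' example satisfies: |first − second| ≤ 2. None of the 'Group B' examples do.
Group A: [3, 1], since |3−1| = 2.
Group B: [10, 3], since |10−3| = 7.
Group B: [11, 5], since |11−5| = 6.
Group B: [6, 11], since |6−11| = 5.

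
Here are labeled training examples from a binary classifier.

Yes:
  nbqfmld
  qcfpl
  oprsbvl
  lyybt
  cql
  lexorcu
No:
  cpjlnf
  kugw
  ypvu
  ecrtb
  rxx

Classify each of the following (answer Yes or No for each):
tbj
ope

No, No

All 'Yes' examples share one property — odd length AND contains 'l' — and every 'No' example lacks it.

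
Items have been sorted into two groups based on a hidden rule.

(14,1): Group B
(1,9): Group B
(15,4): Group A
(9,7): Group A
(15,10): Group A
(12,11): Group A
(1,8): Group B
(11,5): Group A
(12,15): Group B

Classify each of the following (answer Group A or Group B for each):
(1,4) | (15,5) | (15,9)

'Group A' ⟺ first > second AND sum ≥ 16.
(1,4) — 1 < 4, 1+4 = 5, hence Group B.
(15,5) — 15 > 5, 15+5 = 20, hence Group A.
(15,9) — 15 > 9, 15+9 = 24, hence Group A.

Group B, Group A, Group A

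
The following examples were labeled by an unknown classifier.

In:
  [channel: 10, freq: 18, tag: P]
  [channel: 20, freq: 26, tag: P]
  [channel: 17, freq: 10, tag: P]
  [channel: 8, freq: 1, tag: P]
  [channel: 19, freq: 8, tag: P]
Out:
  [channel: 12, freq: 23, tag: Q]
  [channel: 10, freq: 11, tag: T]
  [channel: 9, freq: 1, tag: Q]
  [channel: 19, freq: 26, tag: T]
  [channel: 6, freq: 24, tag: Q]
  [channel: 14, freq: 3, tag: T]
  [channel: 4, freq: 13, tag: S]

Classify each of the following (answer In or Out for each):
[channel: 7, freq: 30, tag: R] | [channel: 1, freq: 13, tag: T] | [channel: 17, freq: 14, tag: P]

One predicate separates the groups cleanly: tag is P.
[channel: 7, freq: 30, tag: R] → tag is R → Out.
[channel: 1, freq: 13, tag: T] → tag is T → Out.
[channel: 17, freq: 14, tag: P] → tag is P → In.

Out, Out, In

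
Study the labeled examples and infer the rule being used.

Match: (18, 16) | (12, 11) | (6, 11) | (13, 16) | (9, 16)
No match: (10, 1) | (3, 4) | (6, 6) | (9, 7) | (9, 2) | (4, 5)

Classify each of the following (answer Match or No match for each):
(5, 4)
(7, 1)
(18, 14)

No match, No match, Match

The rule appears to be: sum ≥ 17.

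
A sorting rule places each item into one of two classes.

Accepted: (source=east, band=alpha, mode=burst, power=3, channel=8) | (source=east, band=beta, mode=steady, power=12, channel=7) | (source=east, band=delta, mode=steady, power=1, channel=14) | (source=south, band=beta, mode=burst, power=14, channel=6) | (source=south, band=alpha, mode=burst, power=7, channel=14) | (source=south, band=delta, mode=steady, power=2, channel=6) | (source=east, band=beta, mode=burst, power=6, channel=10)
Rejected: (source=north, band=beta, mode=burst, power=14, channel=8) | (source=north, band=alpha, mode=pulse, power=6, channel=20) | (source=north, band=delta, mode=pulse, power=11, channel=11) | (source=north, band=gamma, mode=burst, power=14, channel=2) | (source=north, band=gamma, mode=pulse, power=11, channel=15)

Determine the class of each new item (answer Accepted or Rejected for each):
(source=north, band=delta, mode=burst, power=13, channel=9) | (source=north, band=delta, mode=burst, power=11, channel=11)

Rejected, Rejected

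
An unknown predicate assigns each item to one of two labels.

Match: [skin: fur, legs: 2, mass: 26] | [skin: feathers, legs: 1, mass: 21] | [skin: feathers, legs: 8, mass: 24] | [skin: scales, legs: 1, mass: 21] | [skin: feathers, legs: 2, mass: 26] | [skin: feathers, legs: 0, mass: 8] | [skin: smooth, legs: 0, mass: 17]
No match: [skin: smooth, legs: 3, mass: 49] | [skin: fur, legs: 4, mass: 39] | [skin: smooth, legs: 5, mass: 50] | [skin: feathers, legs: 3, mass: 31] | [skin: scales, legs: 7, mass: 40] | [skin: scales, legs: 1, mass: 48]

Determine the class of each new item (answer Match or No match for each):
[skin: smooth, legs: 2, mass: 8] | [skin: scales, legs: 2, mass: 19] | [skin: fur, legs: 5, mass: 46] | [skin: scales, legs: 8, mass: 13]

Rule: mass ≤ 26. This holds for each 'Match' example and fails for each 'No match' one.
[skin: smooth, legs: 2, mass: 8]: mass = 8, checks out → Match. [skin: scales, legs: 2, mass: 19]: mass = 19, checks out → Match. [skin: fur, legs: 5, mass: 46]: mass = 46, fails this test → No match. [skin: scales, legs: 8, mass: 13]: mass = 13, checks out → Match.

Match, Match, No match, Match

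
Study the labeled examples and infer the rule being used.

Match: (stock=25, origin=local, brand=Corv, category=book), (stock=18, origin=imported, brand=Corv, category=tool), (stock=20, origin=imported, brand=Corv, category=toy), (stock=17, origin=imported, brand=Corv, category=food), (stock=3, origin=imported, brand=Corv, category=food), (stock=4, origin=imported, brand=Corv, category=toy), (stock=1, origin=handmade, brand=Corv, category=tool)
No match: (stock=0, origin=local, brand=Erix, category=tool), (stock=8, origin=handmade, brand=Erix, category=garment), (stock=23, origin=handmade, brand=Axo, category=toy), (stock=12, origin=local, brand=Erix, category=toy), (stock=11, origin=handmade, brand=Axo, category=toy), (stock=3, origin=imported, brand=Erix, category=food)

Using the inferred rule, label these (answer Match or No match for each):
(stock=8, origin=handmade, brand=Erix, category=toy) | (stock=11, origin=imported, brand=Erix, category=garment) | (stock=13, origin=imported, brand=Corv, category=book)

No match, No match, Match

The simplest hypothesis consistent with all the labels is: brand is Corv.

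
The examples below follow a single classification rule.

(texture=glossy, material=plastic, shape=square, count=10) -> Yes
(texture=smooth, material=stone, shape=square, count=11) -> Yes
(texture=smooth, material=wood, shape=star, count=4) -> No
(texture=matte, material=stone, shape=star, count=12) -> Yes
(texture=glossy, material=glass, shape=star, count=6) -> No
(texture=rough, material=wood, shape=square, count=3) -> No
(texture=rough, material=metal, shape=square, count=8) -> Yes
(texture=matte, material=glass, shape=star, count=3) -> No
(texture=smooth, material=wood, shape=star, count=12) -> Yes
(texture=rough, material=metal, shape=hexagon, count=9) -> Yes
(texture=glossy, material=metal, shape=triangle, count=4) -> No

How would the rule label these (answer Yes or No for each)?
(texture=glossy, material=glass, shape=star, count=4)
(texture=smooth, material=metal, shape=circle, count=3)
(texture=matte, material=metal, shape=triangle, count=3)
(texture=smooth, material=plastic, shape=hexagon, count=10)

Every 'Yes' example satisfies: count ≥ 8. None of the 'No' examples do.
(texture=glossy, material=glass, shape=star, count=4): No (count = 4).
(texture=smooth, material=metal, shape=circle, count=3): No (count = 3).
(texture=matte, material=metal, shape=triangle, count=3): No (count = 3).
(texture=smooth, material=plastic, shape=hexagon, count=10): Yes (count = 10).

No, No, No, Yes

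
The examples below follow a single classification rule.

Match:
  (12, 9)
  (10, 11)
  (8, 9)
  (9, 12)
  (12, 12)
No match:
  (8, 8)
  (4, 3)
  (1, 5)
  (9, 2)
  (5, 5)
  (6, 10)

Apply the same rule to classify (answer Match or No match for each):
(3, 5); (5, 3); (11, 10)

No match, No match, Match

The classifier is using: sum ≥ 17.
(3, 5) → 3+5 = 8 → No match. (5, 3) → 5+3 = 8 → No match. (11, 10) → 11+10 = 21 → Match.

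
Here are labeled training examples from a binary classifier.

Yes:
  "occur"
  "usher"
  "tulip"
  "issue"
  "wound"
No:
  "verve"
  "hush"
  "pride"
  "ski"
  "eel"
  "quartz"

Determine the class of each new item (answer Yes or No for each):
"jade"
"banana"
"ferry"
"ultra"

The simplest hypothesis consistent with all the labels is: odd length AND contains 'u'.
"jade" → length 4, no 'u' → No. "banana" → length 6, no 'u' → No. "ferry" → length 5, no 'u' → No. "ultra" → length 5, has 'u' → Yes.

No, No, No, Yes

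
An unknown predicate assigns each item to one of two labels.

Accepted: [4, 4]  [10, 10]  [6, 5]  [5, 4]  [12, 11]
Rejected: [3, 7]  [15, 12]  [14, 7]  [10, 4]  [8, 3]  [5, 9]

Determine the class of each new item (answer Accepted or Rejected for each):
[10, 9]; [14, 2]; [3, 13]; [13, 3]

The classifier is using: |first − second| ≤ 1.
[10, 9]: |10−9| = 1 — qualifies, so Accepted.
[14, 2]: |14−2| = 12 — doesn't qualify, so Rejected.
[3, 13]: |3−13| = 10 — doesn't qualify, so Rejected.
[13, 3]: |13−3| = 10 — doesn't qualify, so Rejected.

Accepted, Rejected, Rejected, Rejected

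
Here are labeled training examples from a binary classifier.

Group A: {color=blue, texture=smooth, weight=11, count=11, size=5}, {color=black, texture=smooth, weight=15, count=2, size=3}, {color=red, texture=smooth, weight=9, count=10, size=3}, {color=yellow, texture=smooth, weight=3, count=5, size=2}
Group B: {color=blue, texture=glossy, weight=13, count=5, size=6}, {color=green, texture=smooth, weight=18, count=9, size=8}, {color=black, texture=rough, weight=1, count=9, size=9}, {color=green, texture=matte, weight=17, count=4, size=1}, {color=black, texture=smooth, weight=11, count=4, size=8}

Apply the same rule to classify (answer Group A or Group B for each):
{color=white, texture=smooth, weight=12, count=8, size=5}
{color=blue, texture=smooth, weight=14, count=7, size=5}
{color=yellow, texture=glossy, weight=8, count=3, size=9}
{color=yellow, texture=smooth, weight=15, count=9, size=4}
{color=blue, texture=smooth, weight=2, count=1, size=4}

The rule appears to be: texture is smooth AND size ≤ 5.

Group A, Group A, Group B, Group A, Group A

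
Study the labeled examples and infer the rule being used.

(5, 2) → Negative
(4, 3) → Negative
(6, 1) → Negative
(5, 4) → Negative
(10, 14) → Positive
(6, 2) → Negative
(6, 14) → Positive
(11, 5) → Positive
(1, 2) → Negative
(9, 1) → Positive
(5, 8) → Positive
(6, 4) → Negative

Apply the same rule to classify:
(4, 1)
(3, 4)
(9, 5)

'Positive' ⟺ max ≥ 8.

Negative, Negative, Positive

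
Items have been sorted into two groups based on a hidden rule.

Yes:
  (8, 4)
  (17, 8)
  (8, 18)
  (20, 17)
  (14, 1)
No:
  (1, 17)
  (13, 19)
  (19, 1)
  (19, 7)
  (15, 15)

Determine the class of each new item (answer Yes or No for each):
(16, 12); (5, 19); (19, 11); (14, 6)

Yes, No, No, Yes

Comparing the two groups points to one rule — product is even.
Yes: (16, 12), since 16·12 = 192.
No: (5, 19), since 5·19 = 95.
No: (19, 11), since 19·11 = 209.
Yes: (14, 6), since 14·6 = 84.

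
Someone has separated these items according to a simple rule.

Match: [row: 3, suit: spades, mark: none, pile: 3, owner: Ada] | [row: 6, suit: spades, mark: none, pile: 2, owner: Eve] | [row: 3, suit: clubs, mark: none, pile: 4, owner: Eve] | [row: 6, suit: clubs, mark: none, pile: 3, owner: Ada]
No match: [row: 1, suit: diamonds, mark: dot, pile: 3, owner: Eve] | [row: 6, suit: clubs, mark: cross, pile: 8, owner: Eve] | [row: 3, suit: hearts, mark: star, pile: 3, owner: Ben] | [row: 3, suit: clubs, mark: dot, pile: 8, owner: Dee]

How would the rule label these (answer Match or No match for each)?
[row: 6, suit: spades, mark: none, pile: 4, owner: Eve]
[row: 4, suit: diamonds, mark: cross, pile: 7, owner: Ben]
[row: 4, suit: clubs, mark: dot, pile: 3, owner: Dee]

Match, No match, No match

Rule: mark is none. This holds for each 'Match' example and fails for each 'No match' one.
[row: 6, suit: spades, mark: none, pile: 4, owner: Eve] — mark is none, hence Match. [row: 4, suit: diamonds, mark: cross, pile: 7, owner: Ben] — mark is cross, hence No match. [row: 4, suit: clubs, mark: dot, pile: 3, owner: Dee] — mark is dot, hence No match.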